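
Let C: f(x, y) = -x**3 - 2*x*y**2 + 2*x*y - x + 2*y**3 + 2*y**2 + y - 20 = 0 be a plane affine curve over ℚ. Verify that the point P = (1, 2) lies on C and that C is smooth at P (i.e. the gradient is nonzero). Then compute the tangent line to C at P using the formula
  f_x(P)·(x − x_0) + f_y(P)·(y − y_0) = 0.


Tangent line at P: -8*x + 27*y - 46 = 0.

Step 1: f(1, 2) = 0, so P lies on C.
Step 2: partial derivatives
  f_x(x, y) = -3*x**2 - 2*y**2 + 2*y - 1, f_y(x, y) = -4*x*y + 2*x + 6*y**2 + 4*y + 1.
  f_x(P) = -8, f_y(P) = 27 (gradient nonzero, so P is smooth).
Step 3: tangent line at P: -8·(x − 1) + 27·(y − 2) = 0.
Expanding: -8*x + 27*y - 46 = 0.


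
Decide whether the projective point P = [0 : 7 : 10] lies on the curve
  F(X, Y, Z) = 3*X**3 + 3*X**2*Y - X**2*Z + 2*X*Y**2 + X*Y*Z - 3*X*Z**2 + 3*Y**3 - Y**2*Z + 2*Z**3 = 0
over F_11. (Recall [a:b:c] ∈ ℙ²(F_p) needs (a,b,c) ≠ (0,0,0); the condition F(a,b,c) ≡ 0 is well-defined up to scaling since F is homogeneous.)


F(0,7,10) ≡ 9 (mod 11); P is NOT on the curve.

Evaluate F(0, 7, 10) term-by-term (mod 11).
  3*X**3 ↦ 3·0·1·1 = 0
  3*X**2*Y ↦ 3·0·7·1 = 0
  -X**2*Z ↦ -1·0·1·10 = 0
  2*X*Y**2 ↦ 2·0·49·1 = 0
  X*Y*Z ↦ 1·0·7·10 = 0
  -3*X*Z**2 ↦ -3·0·1·100 = 0
  3*Y**3 ↦ 3·1·343·1 = 1029
  -Y**2*Z ↦ -1·1·49·10 = -490
  2*Z**3 ↦ 2·1·1·1000 = 2000
Sum: F(0, 7, 10) = (0) + (0) + (0) + (0) + (0) + (0) + (1029) + (-490) + (2000) = 2539.
Reducing mod 11: 2539 ≡ 9 (mod 11).
Since F(a, b, c) ≡ 9 ≠ 0 (mod 11), P does NOT lie on the curve.


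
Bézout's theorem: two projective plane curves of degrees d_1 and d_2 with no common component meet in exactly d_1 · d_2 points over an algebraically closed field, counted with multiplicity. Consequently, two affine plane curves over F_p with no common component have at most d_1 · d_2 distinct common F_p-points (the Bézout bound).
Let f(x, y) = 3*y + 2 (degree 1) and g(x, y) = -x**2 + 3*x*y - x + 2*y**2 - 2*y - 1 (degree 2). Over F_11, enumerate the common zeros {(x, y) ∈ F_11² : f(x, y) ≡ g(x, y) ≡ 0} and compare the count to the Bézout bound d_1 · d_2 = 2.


Common zeros: {(0, 3), (8, 3)}; count = 2; Bézout bound = 2.

deg(f) = 1, deg(g) = 2, so Bézout bound = 2.
Scan x ∈ F_11. For each x, list the y ∈ F_11 with f(x, y) ≡ 0 and those with g(x, y) ≡ 0 (mod 11); the common zeros in that column are the intersection.
  x = 0: f ≡ 0 at y ∈ {3}; g ≡ 0 at y ∈ {3, 9}; common: {3}.
  x = 1: f ≡ 0 at y ∈ {3}; g ≡ 0 at y ∈ {1, 4}; common: ∅.
  x = 2: f ≡ 0 at y ∈ {3}; g ≡ 0 at y ∈ ∅; common: ∅.
  x = 3: f ≡ 0 at y ∈ {3}; g ≡ 0 at y ∈ ∅; common: ∅.
  x = 4: f ≡ 0 at y ∈ {3}; g ≡ 0 at y ∈ {8, 9}; common: ∅.
  x = 5: f ≡ 0 at y ∈ {3}; g ≡ 0 at y ∈ ∅; common: ∅.
  x = 6: f ≡ 0 at y ∈ {3}; g ≡ 0 at y ∈ ∅; common: ∅.
  x = 7: f ≡ 0 at y ∈ {3}; g ≡ 0 at y ∈ {2, 5}; common: ∅.
  x = 8: f ≡ 0 at y ∈ {3}; g ≡ 0 at y ∈ {3, 8}; common: {3}.
  x = 9: f ≡ 0 at y ∈ {3}; g ≡ 0 at y ∈ {2}; common: ∅.
  x = 10: f ≡ 0 at y ∈ {3}; g ≡ 0 at y ∈ {4}; common: ∅.
Collecting: common zeros = {(0, 3), (8, 3)}, so the count is 2.
Comparison with the Bézout bound: 2 ≤ 2 = deg(f)·deg(g), as expected for curves with no common component (the bound is attained).


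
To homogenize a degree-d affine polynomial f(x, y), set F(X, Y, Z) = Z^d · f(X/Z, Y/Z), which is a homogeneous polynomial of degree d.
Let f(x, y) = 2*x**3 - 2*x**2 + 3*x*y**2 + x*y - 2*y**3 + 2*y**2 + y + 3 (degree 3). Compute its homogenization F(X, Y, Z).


F(X, Y, Z) = 2*X**3 - 2*X**2*Z + 3*X*Y**2 + X*Y*Z - 2*Y**3 + 2*Y**2*Z + Y*Z**2 + 3*Z**3

deg(f) = 3.
Substitute x = X/Z, y = Y/Z into f, then multiply by Z^3.
  monomial 2·x^3·y^0 ↦ 2·X^3·Y^0·Z^0.
  monomial -2·x^2·y^0 ↦ -2·X^2·Y^0·Z^1.
  monomial 3·x^1·y^2 ↦ 3·X^1·Y^2·Z^0.
  monomial 1·x^1·y^1 ↦ 1·X^1·Y^1·Z^1.
  monomial -2·x^0·y^3 ↦ -2·X^0·Y^3·Z^0.
  monomial 2·x^0·y^2 ↦ 2·X^0·Y^2·Z^1.
  monomial 1·x^0·y^1 ↦ 1·X^0·Y^1·Z^2.
  monomial 3·x^0·y^0 ↦ 3·X^0·Y^0·Z^3.
Collecting: F(X, Y, Z) = 2*X**3 - 2*X**2*Z + 3*X*Y**2 + X*Y*Z - 2*Y**3 + 2*Y**2*Z + Y*Z**2 + 3*Z**3.


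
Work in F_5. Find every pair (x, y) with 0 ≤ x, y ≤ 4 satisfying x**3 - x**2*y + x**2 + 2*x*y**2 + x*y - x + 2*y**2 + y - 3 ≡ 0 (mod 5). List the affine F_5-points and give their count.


Affine F_5-points: {(0, 1), (3, 0), (4, 3)}; count = 3.

For each of the 25 pairs (x, y) ∈ F_5², evaluate f(x, y) mod 5. Record the zeros.
  x = 0: [0↦2, 1↦0, 2↦2, 3↦3, 4↦3]  zeros at y ∈ {1}
  x = 1: [0↦3, 1↦3, 2↦1, 3↦2, 4↦1]  zeros at y ∈ ∅
  x = 2: [0↦2, 1↦2, 2↦4, 3↦3, 4↦4]  zeros at y ∈ ∅
  x = 3: [0↦0, 1↦3, 2↦2, 3↦2, 4↦3]  zeros at y ∈ {0}
  x = 4: [0↦3, 1↦2, 2↦1, 3↦0, 4↦4]  zeros at y ∈ {3}
Collecting zeros: affine points = {(0, 1), (3, 0), (4, 3)}.
Total count |C(F_5)_aff| = 3.


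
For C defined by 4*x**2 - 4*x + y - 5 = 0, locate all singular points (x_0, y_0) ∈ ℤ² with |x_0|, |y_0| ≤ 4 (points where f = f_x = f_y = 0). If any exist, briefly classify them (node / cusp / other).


No singular points in the scanned grid; C is smooth there.

Compute partial derivatives:
  f_x = 8*x - 4.
  f_y = 1.
f_y = 1 is a nonzero constant, so f_y never vanishes: no point (x, y) can satisfy f = f_x = f_y = 0. In particular no (x, y) ∈ {−4, ..., 4}² is singular; the curve is smooth.


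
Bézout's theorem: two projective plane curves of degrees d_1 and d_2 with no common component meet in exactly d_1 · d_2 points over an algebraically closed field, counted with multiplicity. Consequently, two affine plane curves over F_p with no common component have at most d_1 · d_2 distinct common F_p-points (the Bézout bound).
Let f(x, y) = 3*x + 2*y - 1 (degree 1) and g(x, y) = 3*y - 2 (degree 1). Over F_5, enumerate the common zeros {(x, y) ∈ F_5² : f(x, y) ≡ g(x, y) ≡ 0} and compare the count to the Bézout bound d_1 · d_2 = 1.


Common zeros: {(1, 4)}; count = 1; Bézout bound = 1.

deg(f) = 1, deg(g) = 1, so Bézout bound = 1.
Scan x ∈ F_5. For each x, list the y ∈ F_5 with f(x, y) ≡ 0 and those with g(x, y) ≡ 0 (mod 5); the common zeros in that column are the intersection.
  x = 0: f ≡ 0 at y ∈ {3}; g ≡ 0 at y ∈ {4}; common: ∅.
  x = 1: f ≡ 0 at y ∈ {4}; g ≡ 0 at y ∈ {4}; common: {4}.
  x = 2: f ≡ 0 at y ∈ {0}; g ≡ 0 at y ∈ {4}; common: ∅.
  x = 3: f ≡ 0 at y ∈ {1}; g ≡ 0 at y ∈ {4}; common: ∅.
  x = 4: f ≡ 0 at y ∈ {2}; g ≡ 0 at y ∈ {4}; common: ∅.
Collecting: common zeros = {(1, 4)}, so the count is 1.
Comparison with the Bézout bound: 1 ≤ 1 = deg(f)·deg(g), as expected for curves with no common component (the bound is attained).


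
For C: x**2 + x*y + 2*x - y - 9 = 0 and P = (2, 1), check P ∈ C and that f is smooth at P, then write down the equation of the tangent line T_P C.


Tangent line at P: 7*x + y - 15 = 0.

Step 1: f(2, 1) = 0, so P lies on C.
Step 2: partial derivatives
  f_x(x, y) = 2*x + y + 2, f_y(x, y) = x - 1.
  f_x(P) = 7, f_y(P) = 1 (gradient nonzero, so P is smooth).
Step 3: tangent line at P: 7·(x − 2) + 1·(y − 1) = 0.
Expanding: 7*x + y - 15 = 0.


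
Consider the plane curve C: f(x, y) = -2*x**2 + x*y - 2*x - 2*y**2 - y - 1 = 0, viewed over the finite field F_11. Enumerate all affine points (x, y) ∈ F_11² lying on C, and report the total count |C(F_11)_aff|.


Affine F_11-points: {(0, 2), (0, 3), (1, 5), (1, 6), (4, 9), (5, 4), (5, 9), (6, 3), (6, 5), (7, 4), (7, 10), (8, 10)}; count = 12.

For each of the 121 pairs (x, y) ∈ F_11², evaluate f(x, y) mod 11. Record the zeros.
  x = 0: [0↦10, 1↦7, 2↦0, 3↦0, 4↦7, 5↦10, 6↦9, 7↦4, 8↦6, 9↦4, 10↦9]  zeros at y ∈ {2, 3}
  x = 1: [0↦6, 1↦4, 2↦9, 3↦10, 4↦7, 5↦0, 6↦0, 7↦7, 8↦10, 9↦9, 10↦4]  zeros at y ∈ {5, 6}
  x = 2: [0↦9, 1↦8, 2↦3, 3↦5, 4↦3, 5↦8, 6↦9, 7↦6, 8↦10, 9↦10, 10↦6]  zeros at y ∈ ∅
  x = 3: [0↦8, 1↦8, 2↦4, 3↦7, 4↦6, 5↦1, 6↦3, 7↦1, 8↦6, 9↦7, 10↦4]  zeros at y ∈ ∅
  x = 4: [0↦3, 1↦4, 2↦1, 3↦5, 4↦5, 5↦1, 6↦4, 7↦3, 8↦9, 9↦0, 10↦9]  zeros at y ∈ {9}
  x = 5: [0↦5, 1↦7, 2↦5, 3↦10, 4↦0, 5↦8, 6↦1, 7↦1, 8↦8, 9↦0, 10↦10]  zeros at y ∈ {4, 9}
  x = 6: [0↦3, 1↦6, 2↦5, 3↦0, 4↦2, 5↦0, 6↦5, 7↦6, 8↦3, 9↦7, 10↦7]  zeros at y ∈ {3, 5}
  x = 7: [0↦8, 1↦1, 2↦1, 3↦8, 4↦0, 5↦10, 6↦5, 7↦7, 8↦5, 9↦10, 10↦0]  zeros at y ∈ {4, 10}
  x = 8: [0↦9, 1↦3, 2↦4, 3↦1, 4↦5, 5↦5, 6↦1, 7↦4, 8↦3, 9↦9, 10↦0]  zeros at y ∈ {10}
  x = 9: [0↦6, 1↦1, 2↦3, 3↦1, 4↦6, 5↦7, 6↦4, 7↦8, 8↦8, 9↦4, 10↦7]  zeros at y ∈ ∅
  x = 10: [0↦10, 1↦6, 2↦9, 3↦8, 4↦3, 5↦5, 6↦3, 7↦8, 8↦9, 9↦6, 10↦10]  zeros at y ∈ ∅
Collecting zeros: affine points = {(0, 2), (0, 3), (1, 5), (1, 6), (4, 9), (5, 4), (5, 9), (6, 3), (6, 5), (7, 4), (7, 10), (8, 10)}.
Total count |C(F_11)_aff| = 12.


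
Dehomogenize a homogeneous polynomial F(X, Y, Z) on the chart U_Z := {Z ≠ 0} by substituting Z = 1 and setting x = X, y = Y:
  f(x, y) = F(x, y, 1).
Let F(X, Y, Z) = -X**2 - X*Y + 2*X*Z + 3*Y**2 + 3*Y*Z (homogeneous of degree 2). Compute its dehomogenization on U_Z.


f(x, y) = -x**2 - x*y + 2*x + 3*y**2 + 3*y

On U_Z we set Z = 1. Each monomial c·X^i·Y^j·Z^k in F becomes c·x^i·y^j·1^k = c·x^i·y^j.
Substituting Z = 1: F(X, Y, 1) = -x**2 - x*y + 2*x + 3*y**2 + 3*y.
Note: deg(f) ≤ deg(F) = 2; strict inequality happens when F is divisible by Z (lost terms).


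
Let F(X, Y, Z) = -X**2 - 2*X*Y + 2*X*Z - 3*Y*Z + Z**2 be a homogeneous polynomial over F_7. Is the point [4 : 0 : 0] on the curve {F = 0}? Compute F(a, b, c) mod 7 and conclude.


F(4,0,0) ≡ 5 (mod 7); P is NOT on the curve.

Evaluate F(4, 0, 0) term-by-term (mod 7).
  -X**2 ↦ -1·16·1·1 = -16
  -2*X*Y ↦ -2·4·0·1 = 0
  2*X*Z ↦ 2·4·1·0 = 0
  -3*Y*Z ↦ -3·1·0·0 = 0
  Z**2 ↦ 1·1·1·0 = 0
Sum: F(4, 0, 0) = (-16) + (0) + (0) + (0) + (0) = -16.
Reducing mod 7: -16 ≡ 5 (mod 7).
Since F(a, b, c) ≡ 5 ≠ 0 (mod 7), P does NOT lie on the curve.


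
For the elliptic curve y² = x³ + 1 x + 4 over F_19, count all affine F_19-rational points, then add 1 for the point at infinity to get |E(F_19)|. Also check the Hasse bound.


Affine points = {(0, 2), (0, 17), (1, 5), (1, 14), (5, 1), (5, 18), (6, 6), (6, 13), (8, 7), (8, 12), (9, 1), (9, 18), (10, 8), (10, 11), (11, 4), (11, 15), (14, 8), (14, 11)}; affine count = 18; |E(F_19)| = 19.

Discriminant check: Δ ∝ 4a³ + 27b² = 4·1³ + 27·4² = 4·1 + 27·16 ≡ 18 (mod 19). Nonzero ⇒ E is nonsingular.
For each x ∈ F_19, compute rhs = x³ + 1·x + 4 mod 19, then count y ∈ F_19 with y² ≡ rhs.
  x = 0: rhs = 4, matching y values: 2, 17 (2 points).
  x = 1: rhs = 6, matching y values: 5, 14 (2 points).
  x = 2: rhs = 14, matching y values: none (0 points).
  x = 3: rhs = 15, matching y values: none (0 points).
  x = 4: rhs = 15, matching y values: none (0 points).
  x = 5: rhs = 1, matching y values: 1, 18 (2 points).
  x = 6: rhs = 17, matching y values: 6, 13 (2 points).
  x = 7: rhs = 12, matching y values: none (0 points).
  x = 8: rhs = 11, matching y values: 7, 12 (2 points).
  x = 9: rhs = 1, matching y values: 1, 18 (2 points).
  x = 10: rhs = 7, matching y values: 8, 11 (2 points).
  x = 11: rhs = 16, matching y values: 4, 15 (2 points).
  x = 12: rhs = 15, matching y values: none (0 points).
  x = 13: rhs = 10, matching y values: none (0 points).
  x = 14: rhs = 7, matching y values: 8, 11 (2 points).
  x = 15: rhs = 12, matching y values: none (0 points).
  x = 16: rhs = 12, matching y values: none (0 points).
  x = 17: rhs = 13, matching y values: none (0 points).
  x = 18: rhs = 2, matching y values: none (0 points).
Total affine count: 18.
Full point count |E(F_19)| = 18 + 1 = 19.
Hasse bound: |19 − (19+1)| = |-1| = 1 ≤ 2√19 ≈ 8.7178 ✓.


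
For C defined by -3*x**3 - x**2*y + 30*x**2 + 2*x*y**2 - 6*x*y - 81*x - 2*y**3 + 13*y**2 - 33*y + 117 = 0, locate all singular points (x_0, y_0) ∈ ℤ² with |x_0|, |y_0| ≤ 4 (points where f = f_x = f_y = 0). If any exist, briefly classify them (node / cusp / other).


Singular points: {(3, 3)}; classification: cusp.

Compute partial derivatives:
  f_x = -9*x**2 - 2*x*y + 60*x + 2*y**2 - 6*y - 81.
  f_y = -x**2 + 4*x*y - 6*x - 6*y**2 + 26*y - 33.
Scan x_0 ∈ {−4, ..., 4}. For each x_0, f_y(x_0, y) is a polynomial in y; find its integer roots y ∈ {−4, ..., 4}, then test f_x and f at those candidates.
  x = -4: f_y(-4, y) = -6*y**2 + 10*y - 25; no integer root y with |y| ≤ 4.
  x = -3: f_y(-3, y) = -6*y**2 + 14*y - 24; no integer root y with |y| ≤ 4.
  x = -2: f_y(-2, y) = -6*y**2 + 18*y - 25; no integer root y with |y| ≤ 4.
  x = -1: f_y(-1, y) = -6*y**2 + 22*y - 28; no integer root y with |y| ≤ 4.
  x = 0: f_y(0, y) = -6*y**2 + 26*y - 33; no integer root y with |y| ≤ 4.
  x = 1: f_y(1, y) = -6*y**2 + 30*y - 40; no integer root y with |y| ≤ 4.
  x = 2: f_y(2, y) = -6*y**2 + 34*y - 49; no integer root y with |y| ≤ 4.
  x = 3: f_y(3, y) = -6*y**2 + 38*y - 60; vanishes at y ∈ {3}. (3, 3): f_x = 0, f = 0 — SINGULAR.
  x = 4: f_y(4, y) = -6*y**2 + 42*y - 73; no integer root y with |y| ≤ 4.
Only singular point on the grid: (3, 3).
Classify: substitute x = 3 + u, y = 3 + v and expand: f = -3*u**3 - u**2*v + 2*u*v**2 - 2*v**3 + v**2.
No constant or linear terms (consistent with a singular point). Quadratic part: v**2. Cubic part: -3*u**3 - u**2*v + 2*u*v**2 - 2*v**3.
The quadratic part v**2 is a perfect square, so there is a single (double) tangent line v = 0, i.e. y = 3. Restricting the cubic part to that line (v = 0) leaves -3*u**3 ≠ 0, so f is not divisible by v and the branch is v² ≈ 3*u**3 to lowest order — this is a cusp.
Classification: cusp.


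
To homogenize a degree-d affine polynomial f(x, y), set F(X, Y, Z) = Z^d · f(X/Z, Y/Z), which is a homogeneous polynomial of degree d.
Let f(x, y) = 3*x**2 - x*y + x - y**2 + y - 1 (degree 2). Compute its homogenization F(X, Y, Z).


F(X, Y, Z) = 3*X**2 - X*Y + X*Z - Y**2 + Y*Z - Z**2

deg(f) = 2.
Substitute x = X/Z, y = Y/Z into f, then multiply by Z^2.
  monomial 3·x^2·y^0 ↦ 3·X^2·Y^0·Z^0.
  monomial -1·x^1·y^1 ↦ -1·X^1·Y^1·Z^0.
  monomial 1·x^1·y^0 ↦ 1·X^1·Y^0·Z^1.
  monomial -1·x^0·y^2 ↦ -1·X^0·Y^2·Z^0.
  monomial 1·x^0·y^1 ↦ 1·X^0·Y^1·Z^1.
  monomial -1·x^0·y^0 ↦ -1·X^0·Y^0·Z^2.
Collecting: F(X, Y, Z) = 3*X**2 - X*Y + X*Z - Y**2 + Y*Z - Z**2.


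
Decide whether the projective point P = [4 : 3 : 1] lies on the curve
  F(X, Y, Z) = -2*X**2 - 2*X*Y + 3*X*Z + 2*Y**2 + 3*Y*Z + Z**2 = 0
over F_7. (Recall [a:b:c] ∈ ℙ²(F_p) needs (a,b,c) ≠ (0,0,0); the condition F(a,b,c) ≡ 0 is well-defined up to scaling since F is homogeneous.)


F(4,3,1) ≡ 5 (mod 7); P is NOT on the curve.

Evaluate F(4, 3, 1) term-by-term (mod 7).
  -2*X**2 ↦ -2·16·1·1 = -32
  -2*X*Y ↦ -2·4·3·1 = -24
  3*X*Z ↦ 3·4·1·1 = 12
  2*Y**2 ↦ 2·1·9·1 = 18
  3*Y*Z ↦ 3·1·3·1 = 9
  Z**2 ↦ 1·1·1·1 = 1
Sum: F(4, 3, 1) = (-32) + (-24) + (12) + (18) + (9) + (1) = -16.
Reducing mod 7: -16 ≡ 5 (mod 7).
Since F(a, b, c) ≡ 5 ≠ 0 (mod 7), P does NOT lie on the curve.


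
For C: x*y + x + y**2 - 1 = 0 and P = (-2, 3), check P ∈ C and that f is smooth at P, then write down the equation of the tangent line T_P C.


Tangent line at P: 4*x + 4*y - 4 = 0.

Step 1: f(-2, 3) = 0, so P lies on C.
Step 2: partial derivatives
  f_x(x, y) = y + 1, f_y(x, y) = x + 2*y.
  f_x(P) = 4, f_y(P) = 4 (gradient nonzero, so P is smooth).
Step 3: tangent line at P: 4·(x − -2) + 4·(y − 3) = 0.
Expanding: 4*x + 4*y - 4 = 0.


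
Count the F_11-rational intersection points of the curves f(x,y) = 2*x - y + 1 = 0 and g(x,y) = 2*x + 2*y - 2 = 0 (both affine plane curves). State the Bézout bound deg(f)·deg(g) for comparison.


Common zeros: {(0, 1)}; count = 1; Bézout bound = 1.

deg(f) = 1, deg(g) = 1, so Bézout bound = 1.
Scan x ∈ F_11. For each x, list the y ∈ F_11 with f(x, y) ≡ 0 and those with g(x, y) ≡ 0 (mod 11); the common zeros in that column are the intersection.
  x = 0: f ≡ 0 at y ∈ {1}; g ≡ 0 at y ∈ {1}; common: {1}.
  x = 1: f ≡ 0 at y ∈ {3}; g ≡ 0 at y ∈ {0}; common: ∅.
  x = 2: f ≡ 0 at y ∈ {5}; g ≡ 0 at y ∈ {10}; common: ∅.
  x = 3: f ≡ 0 at y ∈ {7}; g ≡ 0 at y ∈ {9}; common: ∅.
  x = 4: f ≡ 0 at y ∈ {9}; g ≡ 0 at y ∈ {8}; common: ∅.
  x = 5: f ≡ 0 at y ∈ {0}; g ≡ 0 at y ∈ {7}; common: ∅.
  x = 6: f ≡ 0 at y ∈ {2}; g ≡ 0 at y ∈ {6}; common: ∅.
  x = 7: f ≡ 0 at y ∈ {4}; g ≡ 0 at y ∈ {5}; common: ∅.
  x = 8: f ≡ 0 at y ∈ {6}; g ≡ 0 at y ∈ {4}; common: ∅.
  x = 9: f ≡ 0 at y ∈ {8}; g ≡ 0 at y ∈ {3}; common: ∅.
  x = 10: f ≡ 0 at y ∈ {10}; g ≡ 0 at y ∈ {2}; common: ∅.
Collecting: common zeros = {(0, 1)}, so the count is 1.
Comparison with the Bézout bound: 1 ≤ 1 = deg(f)·deg(g), as expected for curves with no common component (the bound is attained).


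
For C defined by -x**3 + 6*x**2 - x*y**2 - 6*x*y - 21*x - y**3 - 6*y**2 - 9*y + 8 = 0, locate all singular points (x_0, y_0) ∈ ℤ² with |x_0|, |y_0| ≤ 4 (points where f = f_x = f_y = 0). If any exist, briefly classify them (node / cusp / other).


Singular points: {(2, -3)}; classification: cusp.

Compute partial derivatives:
  f_x = -3*x**2 + 12*x - y**2 - 6*y - 21.
  f_y = -2*x*y - 6*x - 3*y**2 - 12*y - 9.
Scan x_0 ∈ {−4, ..., 4}. For each x_0, f_y(x_0, y) is a polynomial in y; find its integer roots y ∈ {−4, ..., 4}, then test f_x and f at those candidates.
  x = -4: f_y(-4, y) = -3*y**2 - 4*y + 15; vanishes at y ∈ {-3}. (-4, -3): f_x = -108 ≠ 0.
  x = -3: f_y(-3, y) = -3*y**2 - 6*y + 9; vanishes at y ∈ {-3, 1}. (-3, -3): f_x = -75 ≠ 0; (-3, 1): f_x = -91 ≠ 0.
  x = -2: f_y(-2, y) = -3*y**2 - 8*y + 3; vanishes at y ∈ {-3}. (-2, -3): f_x = -48 ≠ 0.
  x = -1: f_y(-1, y) = -3*y**2 - 10*y - 3; vanishes at y ∈ {-3}. (-1, -3): f_x = -27 ≠ 0.
  x = 0: f_y(0, y) = -3*y**2 - 12*y - 9; vanishes at y ∈ {-3, -1}. (0, -3): f_x = -12 ≠ 0; (0, -1): f_x = -16 ≠ 0.
  x = 1: f_y(1, y) = -3*y**2 - 14*y - 15; vanishes at y ∈ {-3}. (1, -3): f_x = -3 ≠ 0.
  x = 2: f_y(2, y) = -3*y**2 - 16*y - 21; vanishes at y ∈ {-3}. (2, -3): f_x = 0, f = 0 — SINGULAR.
  x = 3: f_y(3, y) = -3*y**2 - 18*y - 27; vanishes at y ∈ {-3}. (3, -3): f_x = -3 ≠ 0.
  x = 4: f_y(4, y) = -3*y**2 - 20*y - 33; vanishes at y ∈ {-3}. (4, -3): f_x = -12 ≠ 0.
Only singular point on the grid: (2, -3).
Classify: substitute x = 2 + u, y = -3 + v and expand: f = -u**3 - u*v**2 - v**3 + v**2.
No constant or linear terms (consistent with a singular point). Quadratic part: v**2. Cubic part: -u**3 - u*v**2 - v**3.
The quadratic part v**2 is a perfect square, so there is a single (double) tangent line v = 0, i.e. y = -3. Restricting the cubic part to that line (v = 0) leaves -u**3 ≠ 0, so f is not divisible by v and the branch is v² ≈ u**3 to lowest order — this is a cusp.
Classification: cusp.


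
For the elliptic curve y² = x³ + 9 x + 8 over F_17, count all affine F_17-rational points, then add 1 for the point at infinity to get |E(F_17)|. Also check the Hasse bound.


Affine points = {(0, 5), (0, 12), (1, 1), (1, 16), (2, 0), (5, 5), (5, 12), (9, 6), (9, 11), (12, 5), (12, 12), (15, 4), (15, 13), (16, 7), (16, 10)}; affine count = 15; |E(F_17)| = 16.

Discriminant check: Δ ∝ 4a³ + 27b² = 4·9³ + 27·8² = 4·729 + 27·64 ≡ 3 (mod 17). Nonzero ⇒ E is nonsingular.
For each x ∈ F_17, compute rhs = x³ + 9·x + 8 mod 17, then count y ∈ F_17 with y² ≡ rhs.
  x = 0: rhs = 8, matching y values: 5, 12 (2 points).
  x = 1: rhs = 1, matching y values: 1, 16 (2 points).
  x = 2: rhs = 0, matching y values: 0 (1 points).
  x = 3: rhs = 11, matching y values: none (0 points).
  x = 4: rhs = 6, matching y values: none (0 points).
  x = 5: rhs = 8, matching y values: 5, 12 (2 points).
  x = 6: rhs = 6, matching y values: none (0 points).
  x = 7: rhs = 6, matching y values: none (0 points).
  x = 8: rhs = 14, matching y values: none (0 points).
  x = 9: rhs = 2, matching y values: 6, 11 (2 points).
  x = 10: rhs = 10, matching y values: none (0 points).
  x = 11: rhs = 10, matching y values: none (0 points).
  x = 12: rhs = 8, matching y values: 5, 12 (2 points).
  x = 13: rhs = 10, matching y values: none (0 points).
  x = 14: rhs = 5, matching y values: none (0 points).
  x = 15: rhs = 16, matching y values: 4, 13 (2 points).
  x = 16: rhs = 15, matching y values: 7, 10 (2 points).
Total affine count: 15.
Full point count |E(F_17)| = 15 + 1 = 16.
Hasse bound: |16 − (17+1)| = |-2| = 2 ≤ 2√17 ≈ 8.2462 ✓.


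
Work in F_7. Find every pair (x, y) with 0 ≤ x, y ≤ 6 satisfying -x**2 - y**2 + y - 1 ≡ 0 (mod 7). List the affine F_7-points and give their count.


Affine F_7-points: {(0, 3), (0, 5), (1, 4), (2, 2), (2, 6), (5, 2), (5, 6), (6, 4)}; count = 8.

For each of the 49 pairs (x, y) ∈ F_7², evaluate f(x, y) mod 7. Record the zeros.
  x = 0: [0↦6, 1↦6, 2↦4, 3↦0, 4↦1, 5↦0, 6↦4]  zeros at y ∈ {3, 5}
  x = 1: [0↦5, 1↦5, 2↦3, 3↦6, 4↦0, 5↦6, 6↦3]  zeros at y ∈ {4}
  x = 2: [0↦2, 1↦2, 2↦0, 3↦3, 4↦4, 5↦3, 6↦0]  zeros at y ∈ {2, 6}
  x = 3: [0↦4, 1↦4, 2↦2, 3↦5, 4↦6, 5↦5, 6↦2]  zeros at y ∈ ∅
  x = 4: [0↦4, 1↦4, 2↦2, 3↦5, 4↦6, 5↦5, 6↦2]  zeros at y ∈ ∅
  x = 5: [0↦2, 1↦2, 2↦0, 3↦3, 4↦4, 5↦3, 6↦0]  zeros at y ∈ {2, 6}
  x = 6: [0↦5, 1↦5, 2↦3, 3↦6, 4↦0, 5↦6, 6↦3]  zeros at y ∈ {4}
Collecting zeros: affine points = {(0, 3), (0, 5), (1, 4), (2, 2), (2, 6), (5, 2), (5, 6), (6, 4)}.
Total count |C(F_7)_aff| = 8.


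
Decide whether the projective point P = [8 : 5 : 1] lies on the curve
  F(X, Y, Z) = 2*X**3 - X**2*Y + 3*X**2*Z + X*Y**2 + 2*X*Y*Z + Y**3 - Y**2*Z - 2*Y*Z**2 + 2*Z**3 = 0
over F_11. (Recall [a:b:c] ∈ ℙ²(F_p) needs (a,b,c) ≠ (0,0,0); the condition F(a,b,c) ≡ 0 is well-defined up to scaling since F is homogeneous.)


F(8,5,1) ≡ 3 (mod 11); P is NOT on the curve.

Evaluate F(8, 5, 1) term-by-term (mod 11).
  2*X**3 ↦ 2·512·1·1 = 1024
  -X**2*Y ↦ -1·64·5·1 = -320
  3*X**2*Z ↦ 3·64·1·1 = 192
  X*Y**2 ↦ 1·8·25·1 = 200
  2*X*Y*Z ↦ 2·8·5·1 = 80
  Y**3 ↦ 1·1·125·1 = 125
  -Y**2*Z ↦ -1·1·25·1 = -25
  -2*Y*Z**2 ↦ -2·1·5·1 = -10
  2*Z**3 ↦ 2·1·1·1 = 2
Sum: F(8, 5, 1) = (1024) + (-320) + (192) + (200) + (80) + (125) + (-25) + (-10) + (2) = 1268.
Reducing mod 11: 1268 ≡ 3 (mod 11).
Since F(a, b, c) ≡ 3 ≠ 0 (mod 11), P does NOT lie on the curve.


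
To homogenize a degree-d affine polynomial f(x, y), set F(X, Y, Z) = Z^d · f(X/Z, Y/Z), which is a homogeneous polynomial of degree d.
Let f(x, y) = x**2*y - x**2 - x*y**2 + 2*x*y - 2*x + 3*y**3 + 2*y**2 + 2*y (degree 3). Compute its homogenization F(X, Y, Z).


F(X, Y, Z) = X**2*Y - X**2*Z - X*Y**2 + 2*X*Y*Z - 2*X*Z**2 + 3*Y**3 + 2*Y**2*Z + 2*Y*Z**2

deg(f) = 3.
Substitute x = X/Z, y = Y/Z into f, then multiply by Z^3.
  monomial 1·x^2·y^1 ↦ 1·X^2·Y^1·Z^0.
  monomial -1·x^2·y^0 ↦ -1·X^2·Y^0·Z^1.
  monomial -1·x^1·y^2 ↦ -1·X^1·Y^2·Z^0.
  monomial 2·x^1·y^1 ↦ 2·X^1·Y^1·Z^1.
  monomial -2·x^1·y^0 ↦ -2·X^1·Y^0·Z^2.
  monomial 3·x^0·y^3 ↦ 3·X^0·Y^3·Z^0.
  monomial 2·x^0·y^2 ↦ 2·X^0·Y^2·Z^1.
  monomial 2·x^0·y^1 ↦ 2·X^0·Y^1·Z^2.
Collecting: F(X, Y, Z) = X**2*Y - X**2*Z - X*Y**2 + 2*X*Y*Z - 2*X*Z**2 + 3*Y**3 + 2*Y**2*Z + 2*Y*Z**2.


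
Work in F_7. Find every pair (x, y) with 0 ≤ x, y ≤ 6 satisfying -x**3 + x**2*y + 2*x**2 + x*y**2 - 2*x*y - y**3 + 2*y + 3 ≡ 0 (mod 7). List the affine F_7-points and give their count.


Affine F_7-points: {(0, 5), (1, 5), (2, 2), (2, 3), (2, 4), (3, 6), (6, 5)}; count = 7.

For each of the 49 pairs (x, y) ∈ F_7², evaluate f(x, y) mod 7. Record the zeros.
  x = 0: [0↦3, 1↦4, 2↦6, 3↦3, 4↦3, 5↦0, 6↦2]  zeros at y ∈ {5}
  x = 1: [0↦4, 1↦5, 2↦2, 3↦3, 4↦2, 5↦0, 6↦5]  zeros at y ∈ {5}
  x = 2: [0↦3, 1↦6, 2↦0, 3↦0, 4↦0, 5↦1, 6↦4]  zeros at y ∈ {2, 3, 4}
  x = 3: [0↦1, 1↦1, 2↦1, 3↦2, 4↦5, 5↦4, 6↦0]  zeros at y ∈ {6}
  x = 4: [0↦6, 1↦5, 2↦6, 3↦3, 4↦4, 5↦3, 6↦1]  zeros at y ∈ ∅
  x = 5: [0↦5, 1↦5, 2↦2, 3↦4, 4↦5, 5↦6, 6↦1]  zeros at y ∈ ∅
  x = 6: [0↦6, 1↦2, 2↦4, 3↦6, 4↦2, 5↦0, 6↦1]  zeros at y ∈ {5}
Collecting zeros: affine points = {(0, 5), (1, 5), (2, 2), (2, 3), (2, 4), (3, 6), (6, 5)}.
Total count |C(F_7)_aff| = 7.


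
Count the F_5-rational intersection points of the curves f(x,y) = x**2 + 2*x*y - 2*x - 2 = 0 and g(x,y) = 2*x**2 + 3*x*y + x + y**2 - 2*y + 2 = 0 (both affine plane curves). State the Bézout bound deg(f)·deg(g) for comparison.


Common zeros: {(1, 4)}; count = 1; Bézout bound = 4.

deg(f) = 2, deg(g) = 2, so Bézout bound = 4.
Scan x ∈ F_5. For each x, list the y ∈ F_5 with f(x, y) ≡ 0 and those with g(x, y) ≡ 0 (mod 5); the common zeros in that column are the intersection.
  x = 0: f ≡ 0 at y ∈ ∅; g ≡ 0 at y ∈ {3, 4}; common: ∅.
  x = 1: f ≡ 0 at y ∈ {4}; g ≡ 0 at y ∈ {0, 4}; common: {4}.
  x = 2: f ≡ 0 at y ∈ {3}; g ≡ 0 at y ∈ ∅; common: ∅.
  x = 3: f ≡ 0 at y ∈ {4}; g ≡ 0 at y ∈ ∅; common: ∅.
  x = 4: f ≡ 0 at y ∈ {3}; g ≡ 0 at y ∈ ∅; common: ∅.
Collecting: common zeros = {(1, 4)}, so the count is 1.
Comparison with the Bézout bound: 1 ≤ 4 = deg(f)·deg(g), as expected for curves with no common component (the affine F_5-count falls short of the bound because intersections may lie at infinity, over extension fields, or carry multiplicity).


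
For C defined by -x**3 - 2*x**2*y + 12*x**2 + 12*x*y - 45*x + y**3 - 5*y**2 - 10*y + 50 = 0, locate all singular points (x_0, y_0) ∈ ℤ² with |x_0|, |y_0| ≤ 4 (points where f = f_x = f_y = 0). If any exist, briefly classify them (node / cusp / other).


Singular points: {(3, 2)}; classification: node.

Compute partial derivatives:
  f_x = -3*x**2 - 4*x*y + 24*x + 12*y - 45.
  f_y = -2*x**2 + 12*x + 3*y**2 - 10*y - 10.
Scan x_0 ∈ {−4, ..., 4}. For each x_0, f_y(x_0, y) is a polynomial in y; find its integer roots y ∈ {−4, ..., 4}, then test f_x and f at those candidates.
  x = -4: f_y(-4, y) = 3*y**2 - 10*y - 90; no integer root y with |y| ≤ 4.
  x = -3: f_y(-3, y) = 3*y**2 - 10*y - 64; no integer root y with |y| ≤ 4.
  x = -2: f_y(-2, y) = 3*y**2 - 10*y - 42; no integer root y with |y| ≤ 4.
  x = -1: f_y(-1, y) = 3*y**2 - 10*y - 24; no integer root y with |y| ≤ 4.
  x = 0: f_y(0, y) = 3*y**2 - 10*y - 10; no integer root y with |y| ≤ 4.
  x = 1: f_y(1, y) = 3*y**2 - 10*y; vanishes at y ∈ {0}. (1, 0): f_x = -24 ≠ 0.
  x = 2: f_y(2, y) = 3*y**2 - 10*y + 6; no integer root y with |y| ≤ 4.
  x = 3: f_y(3, y) = 3*y**2 - 10*y + 8; vanishes at y ∈ {2}. (3, 2): f_x = 0, f = 0 — SINGULAR.
  x = 4: f_y(4, y) = 3*y**2 - 10*y + 6; no integer root y with |y| ≤ 4.
Only singular point on the grid: (3, 2).
Classify: substitute x = 3 + u, y = 2 + v and expand: f = -u**3 - 2*u**2*v - u**2 + v**3 + v**2.
No constant or linear terms (consistent with a singular point). Quadratic part: -u**2 + v**2. Cubic part: -u**3 - 2*u**2*v + v**3.
The quadratic part v**2 - u**2 = (v − u)(v + u) splits into two distinct linear factors, so there are two distinct tangent lines y − 2 = ±(x − 3) — this is a node (ordinary double point).
Classification: node.


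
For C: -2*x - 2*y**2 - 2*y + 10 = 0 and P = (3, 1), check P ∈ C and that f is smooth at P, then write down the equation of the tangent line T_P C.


Tangent line at P: -2*x - 6*y + 12 = 0.

Step 1: f(3, 1) = 0, so P lies on C.
Step 2: partial derivatives
  f_x(x, y) = -2, f_y(x, y) = -4*y - 2.
  f_x(P) = -2, f_y(P) = -6 (gradient nonzero, so P is smooth).
Step 3: tangent line at P: -2·(x − 3) + -6·(y − 1) = 0.
Expanding: -2*x - 6*y + 12 = 0.


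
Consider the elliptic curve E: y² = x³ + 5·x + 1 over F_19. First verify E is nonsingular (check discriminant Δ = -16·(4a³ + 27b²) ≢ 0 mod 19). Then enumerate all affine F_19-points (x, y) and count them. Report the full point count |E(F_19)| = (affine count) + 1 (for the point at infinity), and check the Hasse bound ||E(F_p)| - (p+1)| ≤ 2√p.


Affine points = {(0, 1), (0, 18), (1, 8), (1, 11), (2, 0), (3, 9), (3, 10), (4, 3), (4, 16), (6, 0), (10, 5), (10, 14), (11, 0), (16, 4), (16, 15)}; affine count = 15; |E(F_19)| = 16.

Discriminant check: Δ ∝ 4a³ + 27b² = 4·5³ + 27·1² = 4·125 + 27·1 ≡ 14 (mod 19). Nonzero ⇒ E is nonsingular.
For each x ∈ F_19, compute rhs = x³ + 5·x + 1 mod 19, then count y ∈ F_19 with y² ≡ rhs.
  x = 0: rhs = 1, matching y values: 1, 18 (2 points).
  x = 1: rhs = 7, matching y values: 8, 11 (2 points).
  x = 2: rhs = 0, matching y values: 0 (1 points).
  x = 3: rhs = 5, matching y values: 9, 10 (2 points).
  x = 4: rhs = 9, matching y values: 3, 16 (2 points).
  x = 5: rhs = 18, matching y values: none (0 points).
  x = 6: rhs = 0, matching y values: 0 (1 points).
  x = 7: rhs = 18, matching y values: none (0 points).
  x = 8: rhs = 2, matching y values: none (0 points).
  x = 9: rhs = 15, matching y values: none (0 points).
  x = 10: rhs = 6, matching y values: 5, 14 (2 points).
  x = 11: rhs = 0, matching y values: 0 (1 points).
  x = 12: rhs = 3, matching y values: none (0 points).
  x = 13: rhs = 2, matching y values: none (0 points).
  x = 14: rhs = 3, matching y values: none (0 points).
  x = 15: rhs = 12, matching y values: none (0 points).
  x = 16: rhs = 16, matching y values: 4, 15 (2 points).
  x = 17: rhs = 2, matching y values: none (0 points).
  x = 18: rhs = 14, matching y values: none (0 points).
Total affine count: 15.
Full point count |E(F_19)| = 15 + 1 = 16.
Hasse bound: |16 − (19+1)| = |-4| = 4 ≤ 2√19 ≈ 8.7178 ✓.


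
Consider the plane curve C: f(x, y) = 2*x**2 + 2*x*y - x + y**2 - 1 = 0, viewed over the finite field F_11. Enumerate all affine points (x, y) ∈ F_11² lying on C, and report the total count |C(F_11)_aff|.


Affine F_11-points: {(0, 1), (0, 10), (1, 0), (1, 9), (4, 7), (5, 0), (5, 1), (6, 3), (6, 7), (7, 9), (7, 10), (8, 3)}; count = 12.

For each of the 121 pairs (x, y) ∈ F_11², evaluate f(x, y) mod 11. Record the zeros.
  x = 0: [0↦10, 1↦0, 2↦3, 3↦8, 4↦4, 5↦2, 6↦2, 7↦4, 8↦8, 9↦3, 10↦0]  zeros at y ∈ {1, 10}
  x = 1: [0↦0, 1↦3, 2↦8, 3↦4, 4↦2, 5↦2, 6↦4, 7↦8, 8↦3, 9↦0, 10↦10]  zeros at y ∈ {0, 9}
  x = 2: [0↦5, 1↦10, 2↦6, 3↦4, 4↦4, 5↦6, 6↦10, 7↦5, 8↦2, 9↦1, 10↦2]  zeros at y ∈ ∅
  x = 3: [0↦3, 1↦10, 2↦8, 3↦8, 4↦10, 5↦3, 6↦9, 7↦6, 8↦5, 9↦6, 10↦9]  zeros at y ∈ ∅
  x = 4: [0↦5, 1↦3, 2↦3, 3↦5, 4↦9, 5↦4, 6↦1, 7↦0, 8↦1, 9↦4, 10↦9]  zeros at y ∈ {7}
  x = 5: [0↦0, 1↦0, 2↦2, 3↦6, 4↦1, 5↦9, 6↦8, 7↦9, 8↦1, 9↦6, 10↦2]  zeros at y ∈ {0, 1}
  x = 6: [0↦10, 1↦1, 2↦5, 3↦0, 4↦8, 5↦7, 6↦8, 7↦0, 8↦5, 9↦1, 10↦10]  zeros at y ∈ {3, 7}
  x = 7: [0↦2, 1↦6, 2↦1, 3↦9, 4↦8, 5↦9, 6↦1, 7↦6, 8↦2, 9↦0, 10↦0]  zeros at y ∈ {9, 10}
  x = 8: [0↦9, 1↦4, 2↦1, 3↦0, 4↦1, 5↦4, 6↦9, 7↦5, 8↦3, 9↦3, 10↦5]  zeros at y ∈ {3}
  x = 9: [0↦9, 1↦6, 2↦5, 3↦6, 4↦9, 5↦3, 6↦10, 7↦8, 8↦8, 9↦10, 10↦3]  zeros at y ∈ ∅
  x = 10: [0↦2, 1↦1, 2↦2, 3↦5, 4↦10, 5↦6, 6↦4, 7↦4, 8↦6, 9↦10, 10↦5]  zeros at y ∈ ∅
Collecting zeros: affine points = {(0, 1), (0, 10), (1, 0), (1, 9), (4, 7), (5, 0), (5, 1), (6, 3), (6, 7), (7, 9), (7, 10), (8, 3)}.
Total count |C(F_11)_aff| = 12.


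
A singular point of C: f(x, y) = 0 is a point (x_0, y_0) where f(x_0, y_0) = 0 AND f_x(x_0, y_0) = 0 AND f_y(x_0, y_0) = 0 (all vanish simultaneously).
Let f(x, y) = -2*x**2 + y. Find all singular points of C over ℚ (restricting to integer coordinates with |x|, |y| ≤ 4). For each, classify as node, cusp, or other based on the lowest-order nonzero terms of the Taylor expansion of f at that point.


No singular points in the scanned grid; C is smooth there.

Compute partial derivatives:
  f_x = -4*x.
  f_y = 1.
f_y = 1 is a nonzero constant, so f_y never vanishes: no point (x, y) can satisfy f = f_x = f_y = 0. In particular no (x, y) ∈ {−4, ..., 4}² is singular; the curve is smooth.


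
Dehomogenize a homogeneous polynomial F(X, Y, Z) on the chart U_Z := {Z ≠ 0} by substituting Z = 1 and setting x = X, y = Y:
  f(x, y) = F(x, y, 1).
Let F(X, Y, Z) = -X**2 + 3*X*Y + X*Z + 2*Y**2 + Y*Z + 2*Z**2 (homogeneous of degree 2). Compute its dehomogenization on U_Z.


f(x, y) = -x**2 + 3*x*y + x + 2*y**2 + y + 2

On U_Z we set Z = 1. Each monomial c·X^i·Y^j·Z^k in F becomes c·x^i·y^j·1^k = c·x^i·y^j.
Substituting Z = 1: F(X, Y, 1) = -x**2 + 3*x*y + x + 2*y**2 + y + 2.
Note: deg(f) ≤ deg(F) = 2; strict inequality happens when F is divisible by Z (lost terms).


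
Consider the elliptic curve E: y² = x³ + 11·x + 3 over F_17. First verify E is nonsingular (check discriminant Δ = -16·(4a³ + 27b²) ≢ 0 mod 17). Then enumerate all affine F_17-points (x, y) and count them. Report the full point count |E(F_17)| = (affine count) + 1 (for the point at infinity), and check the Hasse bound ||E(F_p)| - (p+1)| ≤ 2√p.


Affine points = {(1, 7), (1, 10), (2, 4), (2, 13), (4, 3), (4, 14), (5, 8), (5, 9), (6, 8), (6, 9), (7, 7), (7, 10), (8, 5), (8, 12), (9, 7), (9, 10), (10, 5), (10, 12), (16, 5), (16, 12)}; affine count = 20; |E(F_17)| = 21.

Discriminant check: Δ ∝ 4a³ + 27b² = 4·11³ + 27·3² = 4·1331 + 27·9 ≡ 8 (mod 17). Nonzero ⇒ E is nonsingular.
For each x ∈ F_17, compute rhs = x³ + 11·x + 3 mod 17, then count y ∈ F_17 with y² ≡ rhs.
  x = 0: rhs = 3, matching y values: none (0 points).
  x = 1: rhs = 15, matching y values: 7, 10 (2 points).
  x = 2: rhs = 16, matching y values: 4, 13 (2 points).
  x = 3: rhs = 12, matching y values: none (0 points).
  x = 4: rhs = 9, matching y values: 3, 14 (2 points).
  x = 5: rhs = 13, matching y values: 8, 9 (2 points).
  x = 6: rhs = 13, matching y values: 8, 9 (2 points).
  x = 7: rhs = 15, matching y values: 7, 10 (2 points).
  x = 8: rhs = 8, matching y values: 5, 12 (2 points).
  x = 9: rhs = 15, matching y values: 7, 10 (2 points).
  x = 10: rhs = 8, matching y values: 5, 12 (2 points).
  x = 11: rhs = 10, matching y values: none (0 points).
  x = 12: rhs = 10, matching y values: none (0 points).
  x = 13: rhs = 14, matching y values: none (0 points).
  x = 14: rhs = 11, matching y values: none (0 points).
  x = 15: rhs = 7, matching y values: none (0 points).
  x = 16: rhs = 8, matching y values: 5, 12 (2 points).
Total affine count: 20.
Full point count |E(F_17)| = 20 + 1 = 21.
Hasse bound: |21 − (17+1)| = |3| = 3 ≤ 2√17 ≈ 8.2462 ✓.


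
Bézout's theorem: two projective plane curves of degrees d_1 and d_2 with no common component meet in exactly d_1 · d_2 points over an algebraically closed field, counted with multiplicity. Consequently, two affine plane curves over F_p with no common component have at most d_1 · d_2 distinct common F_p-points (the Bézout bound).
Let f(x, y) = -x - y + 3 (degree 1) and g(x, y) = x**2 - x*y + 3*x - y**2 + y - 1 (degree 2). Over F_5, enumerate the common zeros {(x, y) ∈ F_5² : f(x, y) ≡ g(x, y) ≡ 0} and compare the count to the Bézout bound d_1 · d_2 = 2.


Common zeros: ∅; count = 0; Bézout bound = 2.

deg(f) = 1, deg(g) = 2, so Bézout bound = 2.
Scan x ∈ F_5. For each x, list the y ∈ F_5 with f(x, y) ≡ 0 and those with g(x, y) ≡ 0 (mod 5); the common zeros in that column are the intersection.
  x = 0: f ≡ 0 at y ∈ {3}; g ≡ 0 at y ∈ ∅; common: ∅.
  x = 1: f ≡ 0 at y ∈ {2}; g ≡ 0 at y ∈ ∅; common: ∅.
  x = 2: f ≡ 0 at y ∈ {1}; g ≡ 0 at y ∈ ∅; common: ∅.
  x = 3: f ≡ 0 at y ∈ {0}; g ≡ 0 at y ∈ ∅; common: ∅.
  x = 4: f ≡ 0 at y ∈ {4}; g ≡ 0 at y ∈ ∅; common: ∅.
Collecting: common zeros = ∅, so the count is 0.
Comparison with the Bézout bound: 0 ≤ 2 = deg(f)·deg(g), as expected for curves with no common component (the affine F_5-count falls short of the bound because intersections may lie at infinity, over extension fields, or carry multiplicity).


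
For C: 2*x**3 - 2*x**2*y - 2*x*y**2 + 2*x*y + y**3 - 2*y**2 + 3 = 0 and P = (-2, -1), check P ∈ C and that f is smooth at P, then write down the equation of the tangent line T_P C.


Tangent line at P: 12*x - 13*y + 11 = 0.

Step 1: f(-2, -1) = 0, so P lies on C.
Step 2: partial derivatives
  f_x(x, y) = 6*x**2 - 4*x*y - 2*y**2 + 2*y, f_y(x, y) = -2*x**2 - 4*x*y + 2*x + 3*y**2 - 4*y.
  f_x(P) = 12, f_y(P) = -13 (gradient nonzero, so P is smooth).
Step 3: tangent line at P: 12·(x − -2) + -13·(y − -1) = 0.
Expanding: 12*x - 13*y + 11 = 0.


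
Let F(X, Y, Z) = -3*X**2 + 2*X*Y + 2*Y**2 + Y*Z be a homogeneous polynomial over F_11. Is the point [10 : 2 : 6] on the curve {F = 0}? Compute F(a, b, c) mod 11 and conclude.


F(10,2,6) ≡ 2 (mod 11); P is NOT on the curve.

Evaluate F(10, 2, 6) term-by-term (mod 11).
  -3*X**2 ↦ -3·100·1·1 = -300
  2*X*Y ↦ 2·10·2·1 = 40
  2*Y**2 ↦ 2·1·4·1 = 8
  Y*Z ↦ 1·1·2·6 = 12
Sum: F(10, 2, 6) = (-300) + (40) + (8) + (12) = -240.
Reducing mod 11: -240 ≡ 2 (mod 11).
Since F(a, b, c) ≡ 2 ≠ 0 (mod 11), P does NOT lie on the curve.


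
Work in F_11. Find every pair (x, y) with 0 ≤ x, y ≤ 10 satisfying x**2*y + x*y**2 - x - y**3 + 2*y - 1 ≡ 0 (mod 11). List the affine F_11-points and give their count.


Affine F_11-points: {(0, 1), (0, 3), (0, 7), (1, 2), (1, 3), (1, 7), (2, 4), (3, 2), (3, 10), (7, 5), (8, 4), (8, 5), (8, 10), (9, 9), (10, 0)}; count = 15.

For each of the 121 pairs (x, y) ∈ F_11², evaluate f(x, y) mod 11. Record the zeros.
  x = 0: [0↦10, 1↦0, 2↦6, 3↦0, 4↦9, 5↦5, 6↦4, 7↦0, 8↦9, 9↦3, 10↦9]  zeros at y ∈ {1, 3, 7}
  x = 1: [0↦9, 1↦1, 2↦0, 3↦0, 4↦6, 5↦1, 6↦1, 7↦0, 8↦3, 9↦4, 10↦8]  zeros at y ∈ {2, 3, 7}
  x = 2: [0↦8, 1↦4, 2↦9, 3↦6, 4↦0, 5↦7, 6↦10, 7↦3, 8↦2, 9↦1, 10↦5]  zeros at y ∈ {4}
  x = 3: [0↦7, 1↦9, 2↦0, 3↦7, 4↦2, 5↦1, 6↦9, 7↦9, 8↦6, 9↦5, 10↦0]  zeros at y ∈ {2, 10}
  x = 4: [0↦6, 1↦5, 2↦6, 3↦3, 4↦1, 5↦5, 6↦9, 7↦7, 8↦4, 9↦5, 10↦4]  zeros at y ∈ ∅
  x = 5: [0↦5, 1↦3, 2↦5, 3↦5, 4↦8, 5↦8, 6↦10, 7↦8, 8↦7, 9↦1, 10↦6]  zeros at y ∈ ∅
  x = 6: [0↦4, 1↦3, 2↦8, 3↦2, 4↦1, 5↦10, 6↦1, 7↦1, 8↦4, 9↦4, 10↦6]  zeros at y ∈ ∅
  x = 7: [0↦3, 1↦5, 2↦4, 3↦5, 4↦2, 5↦0, 6↦4, 7↦8, 8↦6, 9↦3, 10↦4]  zeros at y ∈ {5}
  x = 8: [0↦2, 1↦9, 2↦4, 3↦3, 4↦0, 5↦0, 6↦8, 7↦7, 8↦2, 9↦9, 10↦0]  zeros at y ∈ {4, 5, 10}
  x = 9: [0↦1, 1↦4, 2↦8, 3↦7, 4↦6, 5↦10, 6↦2, 7↦9, 8↦3, 9↦0, 10↦5]  zeros at y ∈ {9}
  x = 10: [0↦0, 1↦1, 2↦5, 3↦6, 4↦9, 5↦8, 6↦8, 7↦3, 8↦9, 9↦9, 10↦8]  zeros at y ∈ {0}
Collecting zeros: affine points = {(0, 1), (0, 3), (0, 7), (1, 2), (1, 3), (1, 7), (2, 4), (3, 2), (3, 10), (7, 5), (8, 4), (8, 5), (8, 10), (9, 9), (10, 0)}.
Total count |C(F_11)_aff| = 15.


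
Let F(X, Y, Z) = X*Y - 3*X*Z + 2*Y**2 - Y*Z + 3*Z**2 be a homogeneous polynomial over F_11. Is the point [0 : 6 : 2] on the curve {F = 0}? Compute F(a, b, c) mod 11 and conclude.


F(0,6,2) ≡ 6 (mod 11); P is NOT on the curve.

Evaluate F(0, 6, 2) term-by-term (mod 11).
  X*Y ↦ 1·0·6·1 = 0
  -3*X*Z ↦ -3·0·1·2 = 0
  2*Y**2 ↦ 2·1·36·1 = 72
  -Y*Z ↦ -1·1·6·2 = -12
  3*Z**2 ↦ 3·1·1·4 = 12
Sum: F(0, 6, 2) = (0) + (0) + (72) + (-12) + (12) = 72.
Reducing mod 11: 72 ≡ 6 (mod 11).
Since F(a, b, c) ≡ 6 ≠ 0 (mod 11), P does NOT lie on the curve.


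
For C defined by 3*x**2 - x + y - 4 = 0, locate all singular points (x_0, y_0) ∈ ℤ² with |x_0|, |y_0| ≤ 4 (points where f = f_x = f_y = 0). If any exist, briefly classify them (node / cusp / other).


No singular points in the scanned grid; C is smooth there.

Compute partial derivatives:
  f_x = 6*x - 1.
  f_y = 1.
f_y = 1 is a nonzero constant, so f_y never vanishes: no point (x, y) can satisfy f = f_x = f_y = 0. In particular no (x, y) ∈ {−4, ..., 4}² is singular; the curve is smooth.
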